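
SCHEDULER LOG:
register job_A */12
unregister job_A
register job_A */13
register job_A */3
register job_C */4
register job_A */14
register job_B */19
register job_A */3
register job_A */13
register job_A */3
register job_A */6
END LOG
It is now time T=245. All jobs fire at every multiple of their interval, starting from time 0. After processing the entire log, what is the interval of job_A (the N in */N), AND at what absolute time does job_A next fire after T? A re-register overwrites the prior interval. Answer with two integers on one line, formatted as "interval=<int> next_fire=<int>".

Op 1: register job_A */12 -> active={job_A:*/12}
Op 2: unregister job_A -> active={}
Op 3: register job_A */13 -> active={job_A:*/13}
Op 4: register job_A */3 -> active={job_A:*/3}
Op 5: register job_C */4 -> active={job_A:*/3, job_C:*/4}
Op 6: register job_A */14 -> active={job_A:*/14, job_C:*/4}
Op 7: register job_B */19 -> active={job_A:*/14, job_B:*/19, job_C:*/4}
Op 8: register job_A */3 -> active={job_A:*/3, job_B:*/19, job_C:*/4}
Op 9: register job_A */13 -> active={job_A:*/13, job_B:*/19, job_C:*/4}
Op 10: register job_A */3 -> active={job_A:*/3, job_B:*/19, job_C:*/4}
Op 11: register job_A */6 -> active={job_A:*/6, job_B:*/19, job_C:*/4}
Final interval of job_A = 6
Next fire of job_A after T=245: (245//6+1)*6 = 246

Answer: interval=6 next_fire=246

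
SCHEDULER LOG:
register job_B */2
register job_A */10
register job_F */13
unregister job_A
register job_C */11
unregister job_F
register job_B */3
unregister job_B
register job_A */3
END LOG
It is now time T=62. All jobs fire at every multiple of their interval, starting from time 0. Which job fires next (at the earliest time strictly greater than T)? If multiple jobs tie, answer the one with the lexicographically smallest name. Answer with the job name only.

Op 1: register job_B */2 -> active={job_B:*/2}
Op 2: register job_A */10 -> active={job_A:*/10, job_B:*/2}
Op 3: register job_F */13 -> active={job_A:*/10, job_B:*/2, job_F:*/13}
Op 4: unregister job_A -> active={job_B:*/2, job_F:*/13}
Op 5: register job_C */11 -> active={job_B:*/2, job_C:*/11, job_F:*/13}
Op 6: unregister job_F -> active={job_B:*/2, job_C:*/11}
Op 7: register job_B */3 -> active={job_B:*/3, job_C:*/11}
Op 8: unregister job_B -> active={job_C:*/11}
Op 9: register job_A */3 -> active={job_A:*/3, job_C:*/11}
  job_A: interval 3, next fire after T=62 is 63
  job_C: interval 11, next fire after T=62 is 66
Earliest = 63, winner (lex tiebreak) = job_A

Answer: job_A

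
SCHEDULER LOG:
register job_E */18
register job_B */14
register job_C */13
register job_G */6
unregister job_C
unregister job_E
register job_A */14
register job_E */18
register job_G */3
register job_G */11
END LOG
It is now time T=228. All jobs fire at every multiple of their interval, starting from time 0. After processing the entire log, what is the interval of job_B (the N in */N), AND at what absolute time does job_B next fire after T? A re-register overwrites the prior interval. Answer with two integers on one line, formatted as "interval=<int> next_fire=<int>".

Answer: interval=14 next_fire=238

Derivation:
Op 1: register job_E */18 -> active={job_E:*/18}
Op 2: register job_B */14 -> active={job_B:*/14, job_E:*/18}
Op 3: register job_C */13 -> active={job_B:*/14, job_C:*/13, job_E:*/18}
Op 4: register job_G */6 -> active={job_B:*/14, job_C:*/13, job_E:*/18, job_G:*/6}
Op 5: unregister job_C -> active={job_B:*/14, job_E:*/18, job_G:*/6}
Op 6: unregister job_E -> active={job_B:*/14, job_G:*/6}
Op 7: register job_A */14 -> active={job_A:*/14, job_B:*/14, job_G:*/6}
Op 8: register job_E */18 -> active={job_A:*/14, job_B:*/14, job_E:*/18, job_G:*/6}
Op 9: register job_G */3 -> active={job_A:*/14, job_B:*/14, job_E:*/18, job_G:*/3}
Op 10: register job_G */11 -> active={job_A:*/14, job_B:*/14, job_E:*/18, job_G:*/11}
Final interval of job_B = 14
Next fire of job_B after T=228: (228//14+1)*14 = 238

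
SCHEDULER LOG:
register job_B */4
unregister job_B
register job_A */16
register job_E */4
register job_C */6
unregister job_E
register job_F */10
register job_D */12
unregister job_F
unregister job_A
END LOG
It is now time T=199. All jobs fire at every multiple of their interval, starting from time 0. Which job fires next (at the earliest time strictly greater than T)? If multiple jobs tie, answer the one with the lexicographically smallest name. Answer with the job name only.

Op 1: register job_B */4 -> active={job_B:*/4}
Op 2: unregister job_B -> active={}
Op 3: register job_A */16 -> active={job_A:*/16}
Op 4: register job_E */4 -> active={job_A:*/16, job_E:*/4}
Op 5: register job_C */6 -> active={job_A:*/16, job_C:*/6, job_E:*/4}
Op 6: unregister job_E -> active={job_A:*/16, job_C:*/6}
Op 7: register job_F */10 -> active={job_A:*/16, job_C:*/6, job_F:*/10}
Op 8: register job_D */12 -> active={job_A:*/16, job_C:*/6, job_D:*/12, job_F:*/10}
Op 9: unregister job_F -> active={job_A:*/16, job_C:*/6, job_D:*/12}
Op 10: unregister job_A -> active={job_C:*/6, job_D:*/12}
  job_C: interval 6, next fire after T=199 is 204
  job_D: interval 12, next fire after T=199 is 204
Earliest = 204, winner (lex tiebreak) = job_C

Answer: job_C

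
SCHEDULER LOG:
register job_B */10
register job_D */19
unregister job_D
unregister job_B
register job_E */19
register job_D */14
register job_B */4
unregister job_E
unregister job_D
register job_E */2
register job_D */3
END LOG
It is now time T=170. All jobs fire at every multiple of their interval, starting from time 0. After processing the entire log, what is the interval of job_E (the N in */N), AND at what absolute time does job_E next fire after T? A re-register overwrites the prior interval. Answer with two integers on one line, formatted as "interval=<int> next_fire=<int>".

Op 1: register job_B */10 -> active={job_B:*/10}
Op 2: register job_D */19 -> active={job_B:*/10, job_D:*/19}
Op 3: unregister job_D -> active={job_B:*/10}
Op 4: unregister job_B -> active={}
Op 5: register job_E */19 -> active={job_E:*/19}
Op 6: register job_D */14 -> active={job_D:*/14, job_E:*/19}
Op 7: register job_B */4 -> active={job_B:*/4, job_D:*/14, job_E:*/19}
Op 8: unregister job_E -> active={job_B:*/4, job_D:*/14}
Op 9: unregister job_D -> active={job_B:*/4}
Op 10: register job_E */2 -> active={job_B:*/4, job_E:*/2}
Op 11: register job_D */3 -> active={job_B:*/4, job_D:*/3, job_E:*/2}
Final interval of job_E = 2
Next fire of job_E after T=170: (170//2+1)*2 = 172

Answer: interval=2 next_fire=172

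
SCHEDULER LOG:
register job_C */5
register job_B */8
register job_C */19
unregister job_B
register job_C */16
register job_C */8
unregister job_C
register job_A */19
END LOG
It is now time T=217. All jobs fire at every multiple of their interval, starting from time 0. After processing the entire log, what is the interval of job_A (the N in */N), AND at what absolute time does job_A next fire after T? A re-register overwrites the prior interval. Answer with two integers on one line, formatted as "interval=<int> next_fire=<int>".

Op 1: register job_C */5 -> active={job_C:*/5}
Op 2: register job_B */8 -> active={job_B:*/8, job_C:*/5}
Op 3: register job_C */19 -> active={job_B:*/8, job_C:*/19}
Op 4: unregister job_B -> active={job_C:*/19}
Op 5: register job_C */16 -> active={job_C:*/16}
Op 6: register job_C */8 -> active={job_C:*/8}
Op 7: unregister job_C -> active={}
Op 8: register job_A */19 -> active={job_A:*/19}
Final interval of job_A = 19
Next fire of job_A after T=217: (217//19+1)*19 = 228

Answer: interval=19 next_fire=228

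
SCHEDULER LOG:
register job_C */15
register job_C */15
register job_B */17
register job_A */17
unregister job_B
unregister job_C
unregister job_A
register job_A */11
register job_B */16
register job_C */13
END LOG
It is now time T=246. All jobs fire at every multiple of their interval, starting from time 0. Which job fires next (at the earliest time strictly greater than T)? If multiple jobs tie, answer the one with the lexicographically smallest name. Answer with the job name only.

Answer: job_C

Derivation:
Op 1: register job_C */15 -> active={job_C:*/15}
Op 2: register job_C */15 -> active={job_C:*/15}
Op 3: register job_B */17 -> active={job_B:*/17, job_C:*/15}
Op 4: register job_A */17 -> active={job_A:*/17, job_B:*/17, job_C:*/15}
Op 5: unregister job_B -> active={job_A:*/17, job_C:*/15}
Op 6: unregister job_C -> active={job_A:*/17}
Op 7: unregister job_A -> active={}
Op 8: register job_A */11 -> active={job_A:*/11}
Op 9: register job_B */16 -> active={job_A:*/11, job_B:*/16}
Op 10: register job_C */13 -> active={job_A:*/11, job_B:*/16, job_C:*/13}
  job_A: interval 11, next fire after T=246 is 253
  job_B: interval 16, next fire after T=246 is 256
  job_C: interval 13, next fire after T=246 is 247
Earliest = 247, winner (lex tiebreak) = job_C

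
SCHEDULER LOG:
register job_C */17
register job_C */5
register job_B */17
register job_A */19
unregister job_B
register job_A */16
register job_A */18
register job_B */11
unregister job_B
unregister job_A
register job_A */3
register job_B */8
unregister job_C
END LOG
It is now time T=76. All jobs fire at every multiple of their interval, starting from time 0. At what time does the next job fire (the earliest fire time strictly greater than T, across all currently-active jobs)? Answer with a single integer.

Op 1: register job_C */17 -> active={job_C:*/17}
Op 2: register job_C */5 -> active={job_C:*/5}
Op 3: register job_B */17 -> active={job_B:*/17, job_C:*/5}
Op 4: register job_A */19 -> active={job_A:*/19, job_B:*/17, job_C:*/5}
Op 5: unregister job_B -> active={job_A:*/19, job_C:*/5}
Op 6: register job_A */16 -> active={job_A:*/16, job_C:*/5}
Op 7: register job_A */18 -> active={job_A:*/18, job_C:*/5}
Op 8: register job_B */11 -> active={job_A:*/18, job_B:*/11, job_C:*/5}
Op 9: unregister job_B -> active={job_A:*/18, job_C:*/5}
Op 10: unregister job_A -> active={job_C:*/5}
Op 11: register job_A */3 -> active={job_A:*/3, job_C:*/5}
Op 12: register job_B */8 -> active={job_A:*/3, job_B:*/8, job_C:*/5}
Op 13: unregister job_C -> active={job_A:*/3, job_B:*/8}
  job_A: interval 3, next fire after T=76 is 78
  job_B: interval 8, next fire after T=76 is 80
Earliest fire time = 78 (job job_A)

Answer: 78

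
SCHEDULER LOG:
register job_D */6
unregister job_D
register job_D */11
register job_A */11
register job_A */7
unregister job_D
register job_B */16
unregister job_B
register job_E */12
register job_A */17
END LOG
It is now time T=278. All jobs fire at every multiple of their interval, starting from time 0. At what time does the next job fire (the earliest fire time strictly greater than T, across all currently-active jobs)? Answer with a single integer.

Answer: 288

Derivation:
Op 1: register job_D */6 -> active={job_D:*/6}
Op 2: unregister job_D -> active={}
Op 3: register job_D */11 -> active={job_D:*/11}
Op 4: register job_A */11 -> active={job_A:*/11, job_D:*/11}
Op 5: register job_A */7 -> active={job_A:*/7, job_D:*/11}
Op 6: unregister job_D -> active={job_A:*/7}
Op 7: register job_B */16 -> active={job_A:*/7, job_B:*/16}
Op 8: unregister job_B -> active={job_A:*/7}
Op 9: register job_E */12 -> active={job_A:*/7, job_E:*/12}
Op 10: register job_A */17 -> active={job_A:*/17, job_E:*/12}
  job_A: interval 17, next fire after T=278 is 289
  job_E: interval 12, next fire after T=278 is 288
Earliest fire time = 288 (job job_E)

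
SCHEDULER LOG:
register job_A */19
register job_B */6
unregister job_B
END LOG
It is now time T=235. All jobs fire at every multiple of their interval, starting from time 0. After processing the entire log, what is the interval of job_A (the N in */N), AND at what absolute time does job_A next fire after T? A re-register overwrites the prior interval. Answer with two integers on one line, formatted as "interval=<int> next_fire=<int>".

Op 1: register job_A */19 -> active={job_A:*/19}
Op 2: register job_B */6 -> active={job_A:*/19, job_B:*/6}
Op 3: unregister job_B -> active={job_A:*/19}
Final interval of job_A = 19
Next fire of job_A after T=235: (235//19+1)*19 = 247

Answer: interval=19 next_fire=247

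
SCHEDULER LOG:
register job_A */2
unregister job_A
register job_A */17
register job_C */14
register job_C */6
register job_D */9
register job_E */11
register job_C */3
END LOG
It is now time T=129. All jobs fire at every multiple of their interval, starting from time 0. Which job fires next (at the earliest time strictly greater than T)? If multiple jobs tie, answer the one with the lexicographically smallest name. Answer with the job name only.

Answer: job_C

Derivation:
Op 1: register job_A */2 -> active={job_A:*/2}
Op 2: unregister job_A -> active={}
Op 3: register job_A */17 -> active={job_A:*/17}
Op 4: register job_C */14 -> active={job_A:*/17, job_C:*/14}
Op 5: register job_C */6 -> active={job_A:*/17, job_C:*/6}
Op 6: register job_D */9 -> active={job_A:*/17, job_C:*/6, job_D:*/9}
Op 7: register job_E */11 -> active={job_A:*/17, job_C:*/6, job_D:*/9, job_E:*/11}
Op 8: register job_C */3 -> active={job_A:*/17, job_C:*/3, job_D:*/9, job_E:*/11}
  job_A: interval 17, next fire after T=129 is 136
  job_C: interval 3, next fire after T=129 is 132
  job_D: interval 9, next fire after T=129 is 135
  job_E: interval 11, next fire after T=129 is 132
Earliest = 132, winner (lex tiebreak) = job_C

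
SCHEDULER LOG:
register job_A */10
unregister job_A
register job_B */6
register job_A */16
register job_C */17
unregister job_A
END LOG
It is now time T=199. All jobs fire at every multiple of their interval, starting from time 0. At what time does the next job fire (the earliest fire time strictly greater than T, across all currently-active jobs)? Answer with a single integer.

Answer: 204

Derivation:
Op 1: register job_A */10 -> active={job_A:*/10}
Op 2: unregister job_A -> active={}
Op 3: register job_B */6 -> active={job_B:*/6}
Op 4: register job_A */16 -> active={job_A:*/16, job_B:*/6}
Op 5: register job_C */17 -> active={job_A:*/16, job_B:*/6, job_C:*/17}
Op 6: unregister job_A -> active={job_B:*/6, job_C:*/17}
  job_B: interval 6, next fire after T=199 is 204
  job_C: interval 17, next fire after T=199 is 204
Earliest fire time = 204 (job job_B)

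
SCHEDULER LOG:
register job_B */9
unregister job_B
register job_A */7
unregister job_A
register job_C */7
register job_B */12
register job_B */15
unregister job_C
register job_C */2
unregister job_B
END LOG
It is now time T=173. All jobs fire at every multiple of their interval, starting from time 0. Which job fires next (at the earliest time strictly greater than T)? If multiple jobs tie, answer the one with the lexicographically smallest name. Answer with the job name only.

Answer: job_C

Derivation:
Op 1: register job_B */9 -> active={job_B:*/9}
Op 2: unregister job_B -> active={}
Op 3: register job_A */7 -> active={job_A:*/7}
Op 4: unregister job_A -> active={}
Op 5: register job_C */7 -> active={job_C:*/7}
Op 6: register job_B */12 -> active={job_B:*/12, job_C:*/7}
Op 7: register job_B */15 -> active={job_B:*/15, job_C:*/7}
Op 8: unregister job_C -> active={job_B:*/15}
Op 9: register job_C */2 -> active={job_B:*/15, job_C:*/2}
Op 10: unregister job_B -> active={job_C:*/2}
  job_C: interval 2, next fire after T=173 is 174
Earliest = 174, winner (lex tiebreak) = job_C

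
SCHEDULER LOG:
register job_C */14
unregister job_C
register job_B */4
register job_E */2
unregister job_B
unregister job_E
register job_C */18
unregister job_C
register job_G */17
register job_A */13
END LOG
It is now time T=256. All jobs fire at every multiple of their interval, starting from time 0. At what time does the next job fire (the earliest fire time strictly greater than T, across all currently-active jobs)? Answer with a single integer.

Answer: 260

Derivation:
Op 1: register job_C */14 -> active={job_C:*/14}
Op 2: unregister job_C -> active={}
Op 3: register job_B */4 -> active={job_B:*/4}
Op 4: register job_E */2 -> active={job_B:*/4, job_E:*/2}
Op 5: unregister job_B -> active={job_E:*/2}
Op 6: unregister job_E -> active={}
Op 7: register job_C */18 -> active={job_C:*/18}
Op 8: unregister job_C -> active={}
Op 9: register job_G */17 -> active={job_G:*/17}
Op 10: register job_A */13 -> active={job_A:*/13, job_G:*/17}
  job_A: interval 13, next fire after T=256 is 260
  job_G: interval 17, next fire after T=256 is 272
Earliest fire time = 260 (job job_A)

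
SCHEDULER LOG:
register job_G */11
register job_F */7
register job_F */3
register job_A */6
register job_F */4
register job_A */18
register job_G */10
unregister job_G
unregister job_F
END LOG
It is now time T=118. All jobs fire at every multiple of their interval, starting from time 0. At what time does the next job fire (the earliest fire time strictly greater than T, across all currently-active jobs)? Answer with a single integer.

Op 1: register job_G */11 -> active={job_G:*/11}
Op 2: register job_F */7 -> active={job_F:*/7, job_G:*/11}
Op 3: register job_F */3 -> active={job_F:*/3, job_G:*/11}
Op 4: register job_A */6 -> active={job_A:*/6, job_F:*/3, job_G:*/11}
Op 5: register job_F */4 -> active={job_A:*/6, job_F:*/4, job_G:*/11}
Op 6: register job_A */18 -> active={job_A:*/18, job_F:*/4, job_G:*/11}
Op 7: register job_G */10 -> active={job_A:*/18, job_F:*/4, job_G:*/10}
Op 8: unregister job_G -> active={job_A:*/18, job_F:*/4}
Op 9: unregister job_F -> active={job_A:*/18}
  job_A: interval 18, next fire after T=118 is 126
Earliest fire time = 126 (job job_A)

Answer: 126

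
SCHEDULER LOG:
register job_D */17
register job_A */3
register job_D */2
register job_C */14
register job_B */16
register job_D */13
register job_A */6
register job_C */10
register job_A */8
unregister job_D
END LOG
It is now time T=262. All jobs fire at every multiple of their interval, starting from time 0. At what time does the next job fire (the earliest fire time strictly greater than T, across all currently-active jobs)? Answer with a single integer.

Op 1: register job_D */17 -> active={job_D:*/17}
Op 2: register job_A */3 -> active={job_A:*/3, job_D:*/17}
Op 3: register job_D */2 -> active={job_A:*/3, job_D:*/2}
Op 4: register job_C */14 -> active={job_A:*/3, job_C:*/14, job_D:*/2}
Op 5: register job_B */16 -> active={job_A:*/3, job_B:*/16, job_C:*/14, job_D:*/2}
Op 6: register job_D */13 -> active={job_A:*/3, job_B:*/16, job_C:*/14, job_D:*/13}
Op 7: register job_A */6 -> active={job_A:*/6, job_B:*/16, job_C:*/14, job_D:*/13}
Op 8: register job_C */10 -> active={job_A:*/6, job_B:*/16, job_C:*/10, job_D:*/13}
Op 9: register job_A */8 -> active={job_A:*/8, job_B:*/16, job_C:*/10, job_D:*/13}
Op 10: unregister job_D -> active={job_A:*/8, job_B:*/16, job_C:*/10}
  job_A: interval 8, next fire after T=262 is 264
  job_B: interval 16, next fire after T=262 is 272
  job_C: interval 10, next fire after T=262 is 270
Earliest fire time = 264 (job job_A)

Answer: 264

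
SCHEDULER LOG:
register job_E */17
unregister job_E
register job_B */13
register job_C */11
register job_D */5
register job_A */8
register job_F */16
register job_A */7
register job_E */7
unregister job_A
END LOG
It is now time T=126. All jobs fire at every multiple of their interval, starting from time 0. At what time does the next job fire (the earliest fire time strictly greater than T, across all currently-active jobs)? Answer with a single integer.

Op 1: register job_E */17 -> active={job_E:*/17}
Op 2: unregister job_E -> active={}
Op 3: register job_B */13 -> active={job_B:*/13}
Op 4: register job_C */11 -> active={job_B:*/13, job_C:*/11}
Op 5: register job_D */5 -> active={job_B:*/13, job_C:*/11, job_D:*/5}
Op 6: register job_A */8 -> active={job_A:*/8, job_B:*/13, job_C:*/11, job_D:*/5}
Op 7: register job_F */16 -> active={job_A:*/8, job_B:*/13, job_C:*/11, job_D:*/5, job_F:*/16}
Op 8: register job_A */7 -> active={job_A:*/7, job_B:*/13, job_C:*/11, job_D:*/5, job_F:*/16}
Op 9: register job_E */7 -> active={job_A:*/7, job_B:*/13, job_C:*/11, job_D:*/5, job_E:*/7, job_F:*/16}
Op 10: unregister job_A -> active={job_B:*/13, job_C:*/11, job_D:*/5, job_E:*/7, job_F:*/16}
  job_B: interval 13, next fire after T=126 is 130
  job_C: interval 11, next fire after T=126 is 132
  job_D: interval 5, next fire after T=126 is 130
  job_E: interval 7, next fire after T=126 is 133
  job_F: interval 16, next fire after T=126 is 128
Earliest fire time = 128 (job job_F)

Answer: 128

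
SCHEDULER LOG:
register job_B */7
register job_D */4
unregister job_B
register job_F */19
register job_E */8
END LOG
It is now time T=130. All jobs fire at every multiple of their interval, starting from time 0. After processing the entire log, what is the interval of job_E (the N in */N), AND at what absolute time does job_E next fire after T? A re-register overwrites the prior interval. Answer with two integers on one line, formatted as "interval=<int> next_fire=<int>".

Op 1: register job_B */7 -> active={job_B:*/7}
Op 2: register job_D */4 -> active={job_B:*/7, job_D:*/4}
Op 3: unregister job_B -> active={job_D:*/4}
Op 4: register job_F */19 -> active={job_D:*/4, job_F:*/19}
Op 5: register job_E */8 -> active={job_D:*/4, job_E:*/8, job_F:*/19}
Final interval of job_E = 8
Next fire of job_E after T=130: (130//8+1)*8 = 136

Answer: interval=8 next_fire=136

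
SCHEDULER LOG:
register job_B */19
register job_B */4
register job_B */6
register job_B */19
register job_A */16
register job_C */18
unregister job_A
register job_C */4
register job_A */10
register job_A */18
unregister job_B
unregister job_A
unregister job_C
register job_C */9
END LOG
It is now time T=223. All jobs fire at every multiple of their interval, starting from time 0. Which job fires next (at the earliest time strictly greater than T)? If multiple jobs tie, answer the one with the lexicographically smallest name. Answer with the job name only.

Answer: job_C

Derivation:
Op 1: register job_B */19 -> active={job_B:*/19}
Op 2: register job_B */4 -> active={job_B:*/4}
Op 3: register job_B */6 -> active={job_B:*/6}
Op 4: register job_B */19 -> active={job_B:*/19}
Op 5: register job_A */16 -> active={job_A:*/16, job_B:*/19}
Op 6: register job_C */18 -> active={job_A:*/16, job_B:*/19, job_C:*/18}
Op 7: unregister job_A -> active={job_B:*/19, job_C:*/18}
Op 8: register job_C */4 -> active={job_B:*/19, job_C:*/4}
Op 9: register job_A */10 -> active={job_A:*/10, job_B:*/19, job_C:*/4}
Op 10: register job_A */18 -> active={job_A:*/18, job_B:*/19, job_C:*/4}
Op 11: unregister job_B -> active={job_A:*/18, job_C:*/4}
Op 12: unregister job_A -> active={job_C:*/4}
Op 13: unregister job_C -> active={}
Op 14: register job_C */9 -> active={job_C:*/9}
  job_C: interval 9, next fire after T=223 is 225
Earliest = 225, winner (lex tiebreak) = job_C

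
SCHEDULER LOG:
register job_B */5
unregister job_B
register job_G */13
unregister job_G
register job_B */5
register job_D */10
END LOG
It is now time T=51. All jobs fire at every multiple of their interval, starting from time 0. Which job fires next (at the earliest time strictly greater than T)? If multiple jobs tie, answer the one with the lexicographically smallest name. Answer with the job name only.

Answer: job_B

Derivation:
Op 1: register job_B */5 -> active={job_B:*/5}
Op 2: unregister job_B -> active={}
Op 3: register job_G */13 -> active={job_G:*/13}
Op 4: unregister job_G -> active={}
Op 5: register job_B */5 -> active={job_B:*/5}
Op 6: register job_D */10 -> active={job_B:*/5, job_D:*/10}
  job_B: interval 5, next fire after T=51 is 55
  job_D: interval 10, next fire after T=51 is 60
Earliest = 55, winner (lex tiebreak) = job_B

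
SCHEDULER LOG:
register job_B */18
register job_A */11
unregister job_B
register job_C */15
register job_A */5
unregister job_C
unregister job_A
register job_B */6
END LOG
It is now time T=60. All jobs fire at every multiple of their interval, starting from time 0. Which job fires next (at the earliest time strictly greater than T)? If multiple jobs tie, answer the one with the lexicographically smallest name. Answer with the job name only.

Answer: job_B

Derivation:
Op 1: register job_B */18 -> active={job_B:*/18}
Op 2: register job_A */11 -> active={job_A:*/11, job_B:*/18}
Op 3: unregister job_B -> active={job_A:*/11}
Op 4: register job_C */15 -> active={job_A:*/11, job_C:*/15}
Op 5: register job_A */5 -> active={job_A:*/5, job_C:*/15}
Op 6: unregister job_C -> active={job_A:*/5}
Op 7: unregister job_A -> active={}
Op 8: register job_B */6 -> active={job_B:*/6}
  job_B: interval 6, next fire after T=60 is 66
Earliest = 66, winner (lex tiebreak) = job_B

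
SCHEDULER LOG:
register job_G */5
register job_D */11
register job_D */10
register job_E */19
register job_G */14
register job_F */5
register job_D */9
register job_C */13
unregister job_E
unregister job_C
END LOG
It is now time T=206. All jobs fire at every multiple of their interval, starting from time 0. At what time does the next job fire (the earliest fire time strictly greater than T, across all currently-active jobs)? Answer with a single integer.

Answer: 207

Derivation:
Op 1: register job_G */5 -> active={job_G:*/5}
Op 2: register job_D */11 -> active={job_D:*/11, job_G:*/5}
Op 3: register job_D */10 -> active={job_D:*/10, job_G:*/5}
Op 4: register job_E */19 -> active={job_D:*/10, job_E:*/19, job_G:*/5}
Op 5: register job_G */14 -> active={job_D:*/10, job_E:*/19, job_G:*/14}
Op 6: register job_F */5 -> active={job_D:*/10, job_E:*/19, job_F:*/5, job_G:*/14}
Op 7: register job_D */9 -> active={job_D:*/9, job_E:*/19, job_F:*/5, job_G:*/14}
Op 8: register job_C */13 -> active={job_C:*/13, job_D:*/9, job_E:*/19, job_F:*/5, job_G:*/14}
Op 9: unregister job_E -> active={job_C:*/13, job_D:*/9, job_F:*/5, job_G:*/14}
Op 10: unregister job_C -> active={job_D:*/9, job_F:*/5, job_G:*/14}
  job_D: interval 9, next fire after T=206 is 207
  job_F: interval 5, next fire after T=206 is 210
  job_G: interval 14, next fire after T=206 is 210
Earliest fire time = 207 (job job_D)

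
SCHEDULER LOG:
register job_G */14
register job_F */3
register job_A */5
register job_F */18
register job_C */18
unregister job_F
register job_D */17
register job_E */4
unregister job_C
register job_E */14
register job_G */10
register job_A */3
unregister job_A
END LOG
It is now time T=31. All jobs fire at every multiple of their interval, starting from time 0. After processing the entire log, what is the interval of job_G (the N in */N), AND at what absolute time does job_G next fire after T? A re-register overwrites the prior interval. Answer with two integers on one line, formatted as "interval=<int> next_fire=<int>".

Answer: interval=10 next_fire=40

Derivation:
Op 1: register job_G */14 -> active={job_G:*/14}
Op 2: register job_F */3 -> active={job_F:*/3, job_G:*/14}
Op 3: register job_A */5 -> active={job_A:*/5, job_F:*/3, job_G:*/14}
Op 4: register job_F */18 -> active={job_A:*/5, job_F:*/18, job_G:*/14}
Op 5: register job_C */18 -> active={job_A:*/5, job_C:*/18, job_F:*/18, job_G:*/14}
Op 6: unregister job_F -> active={job_A:*/5, job_C:*/18, job_G:*/14}
Op 7: register job_D */17 -> active={job_A:*/5, job_C:*/18, job_D:*/17, job_G:*/14}
Op 8: register job_E */4 -> active={job_A:*/5, job_C:*/18, job_D:*/17, job_E:*/4, job_G:*/14}
Op 9: unregister job_C -> active={job_A:*/5, job_D:*/17, job_E:*/4, job_G:*/14}
Op 10: register job_E */14 -> active={job_A:*/5, job_D:*/17, job_E:*/14, job_G:*/14}
Op 11: register job_G */10 -> active={job_A:*/5, job_D:*/17, job_E:*/14, job_G:*/10}
Op 12: register job_A */3 -> active={job_A:*/3, job_D:*/17, job_E:*/14, job_G:*/10}
Op 13: unregister job_A -> active={job_D:*/17, job_E:*/14, job_G:*/10}
Final interval of job_G = 10
Next fire of job_G after T=31: (31//10+1)*10 = 40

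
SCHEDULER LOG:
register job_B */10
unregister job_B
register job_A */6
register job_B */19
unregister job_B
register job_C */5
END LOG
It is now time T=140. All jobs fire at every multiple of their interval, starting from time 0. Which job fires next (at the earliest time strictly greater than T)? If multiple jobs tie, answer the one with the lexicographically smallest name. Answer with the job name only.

Answer: job_A

Derivation:
Op 1: register job_B */10 -> active={job_B:*/10}
Op 2: unregister job_B -> active={}
Op 3: register job_A */6 -> active={job_A:*/6}
Op 4: register job_B */19 -> active={job_A:*/6, job_B:*/19}
Op 5: unregister job_B -> active={job_A:*/6}
Op 6: register job_C */5 -> active={job_A:*/6, job_C:*/5}
  job_A: interval 6, next fire after T=140 is 144
  job_C: interval 5, next fire after T=140 is 145
Earliest = 144, winner (lex tiebreak) = job_A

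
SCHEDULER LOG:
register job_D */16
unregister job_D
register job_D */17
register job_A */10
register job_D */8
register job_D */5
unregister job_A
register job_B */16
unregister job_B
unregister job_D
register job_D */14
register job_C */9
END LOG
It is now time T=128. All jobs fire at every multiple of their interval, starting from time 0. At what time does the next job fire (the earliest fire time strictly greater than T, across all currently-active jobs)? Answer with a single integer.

Answer: 135

Derivation:
Op 1: register job_D */16 -> active={job_D:*/16}
Op 2: unregister job_D -> active={}
Op 3: register job_D */17 -> active={job_D:*/17}
Op 4: register job_A */10 -> active={job_A:*/10, job_D:*/17}
Op 5: register job_D */8 -> active={job_A:*/10, job_D:*/8}
Op 6: register job_D */5 -> active={job_A:*/10, job_D:*/5}
Op 7: unregister job_A -> active={job_D:*/5}
Op 8: register job_B */16 -> active={job_B:*/16, job_D:*/5}
Op 9: unregister job_B -> active={job_D:*/5}
Op 10: unregister job_D -> active={}
Op 11: register job_D */14 -> active={job_D:*/14}
Op 12: register job_C */9 -> active={job_C:*/9, job_D:*/14}
  job_C: interval 9, next fire after T=128 is 135
  job_D: interval 14, next fire after T=128 is 140
Earliest fire time = 135 (job job_C)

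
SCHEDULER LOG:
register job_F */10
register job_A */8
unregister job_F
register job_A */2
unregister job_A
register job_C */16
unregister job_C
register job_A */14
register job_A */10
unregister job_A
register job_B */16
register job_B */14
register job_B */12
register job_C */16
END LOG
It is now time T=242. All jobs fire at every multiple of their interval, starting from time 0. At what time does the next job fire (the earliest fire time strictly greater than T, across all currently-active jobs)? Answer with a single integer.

Answer: 252

Derivation:
Op 1: register job_F */10 -> active={job_F:*/10}
Op 2: register job_A */8 -> active={job_A:*/8, job_F:*/10}
Op 3: unregister job_F -> active={job_A:*/8}
Op 4: register job_A */2 -> active={job_A:*/2}
Op 5: unregister job_A -> active={}
Op 6: register job_C */16 -> active={job_C:*/16}
Op 7: unregister job_C -> active={}
Op 8: register job_A */14 -> active={job_A:*/14}
Op 9: register job_A */10 -> active={job_A:*/10}
Op 10: unregister job_A -> active={}
Op 11: register job_B */16 -> active={job_B:*/16}
Op 12: register job_B */14 -> active={job_B:*/14}
Op 13: register job_B */12 -> active={job_B:*/12}
Op 14: register job_C */16 -> active={job_B:*/12, job_C:*/16}
  job_B: interval 12, next fire after T=242 is 252
  job_C: interval 16, next fire after T=242 is 256
Earliest fire time = 252 (job job_B)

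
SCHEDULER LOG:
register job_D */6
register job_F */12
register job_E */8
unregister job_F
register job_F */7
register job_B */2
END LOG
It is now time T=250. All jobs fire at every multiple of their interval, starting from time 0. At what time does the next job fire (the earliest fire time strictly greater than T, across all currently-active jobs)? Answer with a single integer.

Answer: 252

Derivation:
Op 1: register job_D */6 -> active={job_D:*/6}
Op 2: register job_F */12 -> active={job_D:*/6, job_F:*/12}
Op 3: register job_E */8 -> active={job_D:*/6, job_E:*/8, job_F:*/12}
Op 4: unregister job_F -> active={job_D:*/6, job_E:*/8}
Op 5: register job_F */7 -> active={job_D:*/6, job_E:*/8, job_F:*/7}
Op 6: register job_B */2 -> active={job_B:*/2, job_D:*/6, job_E:*/8, job_F:*/7}
  job_B: interval 2, next fire after T=250 is 252
  job_D: interval 6, next fire after T=250 is 252
  job_E: interval 8, next fire after T=250 is 256
  job_F: interval 7, next fire after T=250 is 252
Earliest fire time = 252 (job job_B)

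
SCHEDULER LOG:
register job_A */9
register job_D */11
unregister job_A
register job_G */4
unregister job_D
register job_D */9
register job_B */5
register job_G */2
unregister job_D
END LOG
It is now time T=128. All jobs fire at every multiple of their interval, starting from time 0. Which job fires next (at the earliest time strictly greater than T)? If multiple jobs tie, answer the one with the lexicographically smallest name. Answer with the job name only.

Op 1: register job_A */9 -> active={job_A:*/9}
Op 2: register job_D */11 -> active={job_A:*/9, job_D:*/11}
Op 3: unregister job_A -> active={job_D:*/11}
Op 4: register job_G */4 -> active={job_D:*/11, job_G:*/4}
Op 5: unregister job_D -> active={job_G:*/4}
Op 6: register job_D */9 -> active={job_D:*/9, job_G:*/4}
Op 7: register job_B */5 -> active={job_B:*/5, job_D:*/9, job_G:*/4}
Op 8: register job_G */2 -> active={job_B:*/5, job_D:*/9, job_G:*/2}
Op 9: unregister job_D -> active={job_B:*/5, job_G:*/2}
  job_B: interval 5, next fire after T=128 is 130
  job_G: interval 2, next fire after T=128 is 130
Earliest = 130, winner (lex tiebreak) = job_B

Answer: job_B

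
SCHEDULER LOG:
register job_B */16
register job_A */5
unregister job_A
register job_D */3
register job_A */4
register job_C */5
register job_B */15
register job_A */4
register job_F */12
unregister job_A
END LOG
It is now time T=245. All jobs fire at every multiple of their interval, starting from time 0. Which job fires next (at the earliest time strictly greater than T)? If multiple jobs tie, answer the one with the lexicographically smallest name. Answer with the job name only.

Op 1: register job_B */16 -> active={job_B:*/16}
Op 2: register job_A */5 -> active={job_A:*/5, job_B:*/16}
Op 3: unregister job_A -> active={job_B:*/16}
Op 4: register job_D */3 -> active={job_B:*/16, job_D:*/3}
Op 5: register job_A */4 -> active={job_A:*/4, job_B:*/16, job_D:*/3}
Op 6: register job_C */5 -> active={job_A:*/4, job_B:*/16, job_C:*/5, job_D:*/3}
Op 7: register job_B */15 -> active={job_A:*/4, job_B:*/15, job_C:*/5, job_D:*/3}
Op 8: register job_A */4 -> active={job_A:*/4, job_B:*/15, job_C:*/5, job_D:*/3}
Op 9: register job_F */12 -> active={job_A:*/4, job_B:*/15, job_C:*/5, job_D:*/3, job_F:*/12}
Op 10: unregister job_A -> active={job_B:*/15, job_C:*/5, job_D:*/3, job_F:*/12}
  job_B: interval 15, next fire after T=245 is 255
  job_C: interval 5, next fire after T=245 is 250
  job_D: interval 3, next fire after T=245 is 246
  job_F: interval 12, next fire after T=245 is 252
Earliest = 246, winner (lex tiebreak) = job_D

Answer: job_D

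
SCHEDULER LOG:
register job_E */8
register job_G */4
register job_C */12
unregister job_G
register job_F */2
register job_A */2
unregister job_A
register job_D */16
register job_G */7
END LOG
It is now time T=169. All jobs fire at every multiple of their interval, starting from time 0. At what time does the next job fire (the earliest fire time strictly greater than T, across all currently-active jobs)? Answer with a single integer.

Answer: 170

Derivation:
Op 1: register job_E */8 -> active={job_E:*/8}
Op 2: register job_G */4 -> active={job_E:*/8, job_G:*/4}
Op 3: register job_C */12 -> active={job_C:*/12, job_E:*/8, job_G:*/4}
Op 4: unregister job_G -> active={job_C:*/12, job_E:*/8}
Op 5: register job_F */2 -> active={job_C:*/12, job_E:*/8, job_F:*/2}
Op 6: register job_A */2 -> active={job_A:*/2, job_C:*/12, job_E:*/8, job_F:*/2}
Op 7: unregister job_A -> active={job_C:*/12, job_E:*/8, job_F:*/2}
Op 8: register job_D */16 -> active={job_C:*/12, job_D:*/16, job_E:*/8, job_F:*/2}
Op 9: register job_G */7 -> active={job_C:*/12, job_D:*/16, job_E:*/8, job_F:*/2, job_G:*/7}
  job_C: interval 12, next fire after T=169 is 180
  job_D: interval 16, next fire after T=169 is 176
  job_E: interval 8, next fire after T=169 is 176
  job_F: interval 2, next fire after T=169 is 170
  job_G: interval 7, next fire after T=169 is 175
Earliest fire time = 170 (job job_F)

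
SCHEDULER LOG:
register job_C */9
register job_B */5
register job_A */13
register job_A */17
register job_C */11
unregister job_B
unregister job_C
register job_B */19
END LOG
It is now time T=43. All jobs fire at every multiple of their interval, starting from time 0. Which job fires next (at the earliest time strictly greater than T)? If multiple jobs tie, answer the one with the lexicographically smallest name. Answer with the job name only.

Op 1: register job_C */9 -> active={job_C:*/9}
Op 2: register job_B */5 -> active={job_B:*/5, job_C:*/9}
Op 3: register job_A */13 -> active={job_A:*/13, job_B:*/5, job_C:*/9}
Op 4: register job_A */17 -> active={job_A:*/17, job_B:*/5, job_C:*/9}
Op 5: register job_C */11 -> active={job_A:*/17, job_B:*/5, job_C:*/11}
Op 6: unregister job_B -> active={job_A:*/17, job_C:*/11}
Op 7: unregister job_C -> active={job_A:*/17}
Op 8: register job_B */19 -> active={job_A:*/17, job_B:*/19}
  job_A: interval 17, next fire after T=43 is 51
  job_B: interval 19, next fire after T=43 is 57
Earliest = 51, winner (lex tiebreak) = job_A

Answer: job_A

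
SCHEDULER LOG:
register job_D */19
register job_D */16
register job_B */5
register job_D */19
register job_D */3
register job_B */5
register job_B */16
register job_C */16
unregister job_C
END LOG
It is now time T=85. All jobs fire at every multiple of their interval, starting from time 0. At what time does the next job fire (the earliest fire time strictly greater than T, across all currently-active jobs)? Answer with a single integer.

Op 1: register job_D */19 -> active={job_D:*/19}
Op 2: register job_D */16 -> active={job_D:*/16}
Op 3: register job_B */5 -> active={job_B:*/5, job_D:*/16}
Op 4: register job_D */19 -> active={job_B:*/5, job_D:*/19}
Op 5: register job_D */3 -> active={job_B:*/5, job_D:*/3}
Op 6: register job_B */5 -> active={job_B:*/5, job_D:*/3}
Op 7: register job_B */16 -> active={job_B:*/16, job_D:*/3}
Op 8: register job_C */16 -> active={job_B:*/16, job_C:*/16, job_D:*/3}
Op 9: unregister job_C -> active={job_B:*/16, job_D:*/3}
  job_B: interval 16, next fire after T=85 is 96
  job_D: interval 3, next fire after T=85 is 87
Earliest fire time = 87 (job job_D)

Answer: 87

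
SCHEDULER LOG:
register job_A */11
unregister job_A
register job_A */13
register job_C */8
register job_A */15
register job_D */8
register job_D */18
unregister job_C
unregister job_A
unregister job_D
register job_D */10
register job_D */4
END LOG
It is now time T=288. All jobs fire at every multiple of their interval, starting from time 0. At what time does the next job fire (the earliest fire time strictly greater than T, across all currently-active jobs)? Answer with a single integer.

Answer: 292

Derivation:
Op 1: register job_A */11 -> active={job_A:*/11}
Op 2: unregister job_A -> active={}
Op 3: register job_A */13 -> active={job_A:*/13}
Op 4: register job_C */8 -> active={job_A:*/13, job_C:*/8}
Op 5: register job_A */15 -> active={job_A:*/15, job_C:*/8}
Op 6: register job_D */8 -> active={job_A:*/15, job_C:*/8, job_D:*/8}
Op 7: register job_D */18 -> active={job_A:*/15, job_C:*/8, job_D:*/18}
Op 8: unregister job_C -> active={job_A:*/15, job_D:*/18}
Op 9: unregister job_A -> active={job_D:*/18}
Op 10: unregister job_D -> active={}
Op 11: register job_D */10 -> active={job_D:*/10}
Op 12: register job_D */4 -> active={job_D:*/4}
  job_D: interval 4, next fire after T=288 is 292
Earliest fire time = 292 (job job_D)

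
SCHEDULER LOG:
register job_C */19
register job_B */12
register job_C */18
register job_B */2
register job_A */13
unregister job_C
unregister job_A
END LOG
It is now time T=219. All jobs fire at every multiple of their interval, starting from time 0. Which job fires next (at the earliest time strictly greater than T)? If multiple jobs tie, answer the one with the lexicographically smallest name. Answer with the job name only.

Op 1: register job_C */19 -> active={job_C:*/19}
Op 2: register job_B */12 -> active={job_B:*/12, job_C:*/19}
Op 3: register job_C */18 -> active={job_B:*/12, job_C:*/18}
Op 4: register job_B */2 -> active={job_B:*/2, job_C:*/18}
Op 5: register job_A */13 -> active={job_A:*/13, job_B:*/2, job_C:*/18}
Op 6: unregister job_C -> active={job_A:*/13, job_B:*/2}
Op 7: unregister job_A -> active={job_B:*/2}
  job_B: interval 2, next fire after T=219 is 220
Earliest = 220, winner (lex tiebreak) = job_B

Answer: job_B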